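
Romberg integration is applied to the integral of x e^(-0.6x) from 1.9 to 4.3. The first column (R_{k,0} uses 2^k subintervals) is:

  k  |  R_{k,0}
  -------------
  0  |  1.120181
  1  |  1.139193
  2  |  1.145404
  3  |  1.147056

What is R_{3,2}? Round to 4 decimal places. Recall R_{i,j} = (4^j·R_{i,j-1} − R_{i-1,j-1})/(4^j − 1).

1.1476

Richardson extrapolation on the trapezoidal column (denominator 4−1=3):
R_{2,1} = 1.145404 + (1.145404 − 1.139193)/3 = 1.147474
R_{3,1} = (4·1.147056 − 1.145404) / 3 = 1.147607
R_{3,2} = 1.147607 + (1.147607 − 1.147474)/15 = 1.147616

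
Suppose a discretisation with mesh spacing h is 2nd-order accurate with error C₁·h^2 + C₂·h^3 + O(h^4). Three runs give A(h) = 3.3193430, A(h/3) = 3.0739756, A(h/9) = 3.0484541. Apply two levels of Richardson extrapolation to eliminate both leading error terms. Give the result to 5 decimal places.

First eliminate the h^2 term (factor 3^2 = 9):
  B₁ = (9·3.0739756 − 3.3193430)/8 = 3.0433047
  B₂ = (9·3.0484541 − 3.0739756)/8 = 3.0452639
Then eliminate the h^3 term (factor 3^3 = 27):
  (27·3.0452639 − 3.0433047)/26 = 3.0453393

3.04534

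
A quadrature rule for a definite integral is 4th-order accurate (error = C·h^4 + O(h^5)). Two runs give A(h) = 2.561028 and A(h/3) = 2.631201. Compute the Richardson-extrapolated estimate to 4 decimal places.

The leading error scales as h^4; refining by a factor of 3 reduces it by 3^4 = 81.
Extrapolated value = (81·A(h/3) − A(h)) / (81 − 1)
= (81·2.631201 − 2.561028) / 80
= 210.566253 / 80 = 2.632078

2.6321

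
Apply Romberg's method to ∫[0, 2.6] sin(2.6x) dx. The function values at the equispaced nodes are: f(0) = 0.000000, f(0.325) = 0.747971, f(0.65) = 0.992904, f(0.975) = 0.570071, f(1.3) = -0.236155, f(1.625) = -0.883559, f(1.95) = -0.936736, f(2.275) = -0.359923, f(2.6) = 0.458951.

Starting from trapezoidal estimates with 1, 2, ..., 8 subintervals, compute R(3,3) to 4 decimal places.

R(0,0) (trapezoid, 1 panel, h=2.6000): 0.596636
R(1,0) (trapezoid, 2 panels, h=1.3000): -0.008683
R(2,0) (trapezoid, 4 panels, h=0.6500): 0.032168
R(3,0) (trapezoid, 8 panels, h=0.3250): 0.040316
R(1,1) = -0.008683 + (-0.008683 − 0.596636)/3 = -0.210456
R(2,1) = 0.032168 + (0.032168 − (-0.008683))/3 = 0.045785
R(3,1) = 0.040316 + (0.040316 − 0.032168)/3 = 0.043032
R(2,2) = 0.045785 + (0.045785 − (-0.210456))/15 = 0.062868
R(3,2) = 0.043032 + (0.043032 − 0.045785)/15 = 0.042848
R(3,3) = 0.042848 + (0.042848 − 0.062868)/63 = 0.042530

0.0425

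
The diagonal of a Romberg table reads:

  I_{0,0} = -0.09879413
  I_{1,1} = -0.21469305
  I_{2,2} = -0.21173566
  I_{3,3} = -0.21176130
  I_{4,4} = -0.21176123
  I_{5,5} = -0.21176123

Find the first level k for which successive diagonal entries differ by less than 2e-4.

k = 3

|I_{1,1} − I_{0,0}| = 0.11589892 ≥ 2e-4
|I_{2,2} − I_{1,1}| = 0.00295739 ≥ 2e-4
|I_{3,3} − I_{2,2}| = 0.00002564 < 2e-4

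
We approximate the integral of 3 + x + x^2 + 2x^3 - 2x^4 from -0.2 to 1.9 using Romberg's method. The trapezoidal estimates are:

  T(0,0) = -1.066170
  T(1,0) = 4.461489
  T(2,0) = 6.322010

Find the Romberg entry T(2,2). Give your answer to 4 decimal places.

T(1,1) = 4.461489 + (4.461489 − (-1.066170))/3 = 6.304042
T(2,1) = 6.322010 + (6.322010 − 4.461489)/3 = 6.942184
T(2,2) = (16·6.942184 − 6.304042) / 15 = 6.984727
(Column j=1 coincides with Simpson's rule on the same nodes.)

6.9847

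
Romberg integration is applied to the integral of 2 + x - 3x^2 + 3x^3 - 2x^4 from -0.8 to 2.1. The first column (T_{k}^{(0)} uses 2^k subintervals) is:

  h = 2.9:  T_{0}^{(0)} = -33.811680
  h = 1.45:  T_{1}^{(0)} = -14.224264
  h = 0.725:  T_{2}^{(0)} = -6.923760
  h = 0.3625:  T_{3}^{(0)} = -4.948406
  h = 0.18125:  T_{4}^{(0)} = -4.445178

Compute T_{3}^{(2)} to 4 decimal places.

Richardson extrapolation on the trapezoidal column (denominator 4−1=3):
T_{2}^{(1)} = (4·(-6.923760) − (-14.224264)) / 3 = -4.490259
T_{3}^{(1)} = (4·(-4.948406) − (-6.923760)) / 3 = -4.289955
T_{3}^{(2)} = -4.289955 + (-4.289955 − (-4.490259))/15 = -4.276601
(Column j=1 coincides with Simpson's rule on the same nodes.)

-4.2766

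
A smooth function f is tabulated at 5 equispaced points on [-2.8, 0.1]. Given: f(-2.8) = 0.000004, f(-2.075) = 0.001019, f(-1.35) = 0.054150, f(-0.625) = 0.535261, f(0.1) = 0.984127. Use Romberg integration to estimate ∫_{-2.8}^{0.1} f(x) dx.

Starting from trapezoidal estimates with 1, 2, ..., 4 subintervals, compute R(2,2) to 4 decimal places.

R(0,0) (trapezoid, 1 panel, h=2.9000): 1.426990
R(1,0) (trapezoid, 2 panels, h=1.4500): 0.792012
R(2,0) (trapezoid, 4 panels, h=0.7250): 0.784809
R(1,1) = 0.792012 + (0.792012 − 1.426990)/3 = 0.580353
R(2,1) = 0.784809 + (0.784809 − 0.792012)/3 = 0.782408
R(2,2) = 0.782408 + (0.782408 − 0.580353)/15 = 0.795878

0.7959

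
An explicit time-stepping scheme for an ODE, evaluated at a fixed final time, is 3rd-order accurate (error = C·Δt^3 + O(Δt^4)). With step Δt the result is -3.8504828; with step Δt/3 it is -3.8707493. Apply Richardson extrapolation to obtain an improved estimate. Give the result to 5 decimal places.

The leading error scales as Δt^3; refining by a factor of 3 reduces it by 3^3 = 27.
Extrapolated value = (27·A(Δt/3) − A(Δt)) / (27 − 1)
= (27·(-3.8707493) − (-3.8504828)) / 26
= -100.6597483 / 26 = -3.8715288

-3.87153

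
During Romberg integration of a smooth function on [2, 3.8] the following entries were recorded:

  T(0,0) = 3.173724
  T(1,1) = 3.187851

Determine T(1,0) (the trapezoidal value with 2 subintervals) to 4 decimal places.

From T(1,1) = (4·T(1,0) − T(0,0))/3, solve for T(1,0):
4·T(1,0) = 3·3.187851 + 3.173724 = 12.737277
T(1,0) = 3.184319

3.1843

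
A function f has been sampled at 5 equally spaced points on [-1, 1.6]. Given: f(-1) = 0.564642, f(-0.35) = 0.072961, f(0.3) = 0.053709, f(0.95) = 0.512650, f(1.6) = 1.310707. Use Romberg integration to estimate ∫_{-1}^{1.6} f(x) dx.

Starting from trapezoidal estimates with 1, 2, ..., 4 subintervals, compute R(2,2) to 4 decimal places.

R(0,0) (trapezoid, 1 panel, h=2.6000): 2.437954
R(1,0) (trapezoid, 2 panels, h=1.3000): 1.288799
R(2,0) (trapezoid, 4 panels, h=0.6500): 1.025046
R(1,1) = 1.288799 + (1.288799 − 2.437954)/3 = 0.905747
R(2,1) = 1.025046 + (1.025046 − 1.288799)/3 = 0.937128
R(2,2) = 0.937128 + (0.937128 − 0.905747)/15 = 0.939220

0.9392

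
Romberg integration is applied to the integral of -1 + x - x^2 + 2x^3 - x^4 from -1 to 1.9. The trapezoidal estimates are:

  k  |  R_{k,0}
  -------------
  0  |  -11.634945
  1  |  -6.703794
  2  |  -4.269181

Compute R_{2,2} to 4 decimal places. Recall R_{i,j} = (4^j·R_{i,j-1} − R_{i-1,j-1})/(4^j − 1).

Richardson extrapolation on the trapezoidal column (denominator 4−1=3):
R_{1,1} = -6.703794 + (-6.703794 − (-11.634945))/3 = -5.060077
R_{2,1} = -4.269181 + (-4.269181 − (-6.703794))/3 = -3.457643
R_{2,2} = -3.457643 + (-3.457643 − (-5.060077))/15 = -3.350814

-3.3508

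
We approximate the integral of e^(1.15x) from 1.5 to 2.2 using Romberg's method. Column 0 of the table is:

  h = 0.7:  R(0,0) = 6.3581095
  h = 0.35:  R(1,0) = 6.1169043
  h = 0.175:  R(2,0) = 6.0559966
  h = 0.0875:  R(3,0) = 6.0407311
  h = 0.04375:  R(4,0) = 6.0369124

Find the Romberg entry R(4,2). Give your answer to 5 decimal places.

6.03564

R(3,1) = (4·6.0407311 − 6.0559966) / 3 = 6.0356426
R(4,1) = (4·6.0369124 − 6.0407311) / 3 = 6.0356395
R(4,2) = (16·6.0356395 − 6.0356426) / 15 = 6.0356393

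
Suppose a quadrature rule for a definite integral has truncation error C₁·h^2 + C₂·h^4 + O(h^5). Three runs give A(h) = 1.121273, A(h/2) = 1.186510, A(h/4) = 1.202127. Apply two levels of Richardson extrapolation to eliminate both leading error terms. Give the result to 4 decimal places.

First eliminate the h^2 term (factor 2^2 = 4):
  B₁ = (4·1.186510 − 1.121273)/3 = 1.208256
  B₂ = (4·1.202127 − 1.186510)/3 = 1.207333
Then eliminate the h^4 term (factor 2^4 = 16):
  (16·1.207333 − 1.208256)/15 = 1.207271

1.2073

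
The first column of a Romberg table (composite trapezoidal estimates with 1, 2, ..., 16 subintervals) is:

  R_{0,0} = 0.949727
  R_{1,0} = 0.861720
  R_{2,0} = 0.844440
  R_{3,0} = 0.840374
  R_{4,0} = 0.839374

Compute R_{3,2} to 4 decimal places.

0.8390

Richardson extrapolation on the trapezoidal column (denominator 4−1=3):
R_{2,1} = (4·0.844440 − 0.861720) / 3 = 0.838680
R_{3,1} = 0.840374 + (0.840374 − 0.844440)/3 = 0.839019
R_{3,2} = 0.839019 + (0.839019 − 0.838680)/15 = 0.839042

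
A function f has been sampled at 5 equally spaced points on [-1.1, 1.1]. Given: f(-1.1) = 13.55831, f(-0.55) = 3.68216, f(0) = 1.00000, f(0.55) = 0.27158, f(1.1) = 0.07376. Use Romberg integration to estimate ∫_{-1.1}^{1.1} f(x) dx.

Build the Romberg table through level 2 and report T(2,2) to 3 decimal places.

5.719

T(0,0) (trapezoid, 1 panel, h=2.2000): 14.99528
T(1,0) (trapezoid, 2 panels, h=1.1000): 8.59764
T(2,0) (trapezoid, 4 panels, h=0.5500): 6.47338
T(1,1) = 8.59764 + (8.59764 − 14.99528)/3 = 6.46509
T(2,1) = 6.47338 + (6.47338 − 8.59764)/3 = 5.76529
T(2,2) = 5.76529 + (5.76529 − 6.46509)/15 = 5.71864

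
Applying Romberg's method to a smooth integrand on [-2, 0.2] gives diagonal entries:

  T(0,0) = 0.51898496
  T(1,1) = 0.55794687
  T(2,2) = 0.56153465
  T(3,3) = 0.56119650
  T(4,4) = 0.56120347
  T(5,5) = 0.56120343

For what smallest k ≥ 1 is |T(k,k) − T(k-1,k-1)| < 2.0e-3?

|T(1,1) − T(0,0)| = 0.03896191 ≥ 2.0e-3
|T(2,2) − T(1,1)| = 0.00358778 ≥ 2.0e-3
|T(3,3) − T(2,2)| = 0.00033815 < 2.0e-3

k = 3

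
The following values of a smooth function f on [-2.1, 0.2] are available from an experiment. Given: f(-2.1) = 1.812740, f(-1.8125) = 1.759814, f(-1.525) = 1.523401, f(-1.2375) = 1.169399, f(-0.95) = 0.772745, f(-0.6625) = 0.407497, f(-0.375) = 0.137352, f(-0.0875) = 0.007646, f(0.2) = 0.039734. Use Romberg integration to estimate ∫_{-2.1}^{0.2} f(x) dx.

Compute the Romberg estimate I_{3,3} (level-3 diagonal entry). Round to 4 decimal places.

1.9260

I_{0,0} (trapezoid, 1 panel, h=2.3000): 2.130345
I_{1,0} (trapezoid, 2 panels, h=1.1500): 1.953829
I_{2,0} (trapezoid, 4 panels, h=0.5750): 1.931848
I_{3,0} (trapezoid, 8 panels, h=0.2875): 1.927426
I_{1,1} = 1.953829 + (1.953829 − 2.130345)/3 = 1.894990
I_{2,1} = 1.931848 + (1.931848 − 1.953829)/3 = 1.924521
I_{3,1} = 1.927426 + (1.927426 − 1.931848)/3 = 1.925952
I_{2,2} = 1.924521 + (1.924521 − 1.894990)/15 = 1.926490
I_{3,2} = 1.925952 + (1.925952 − 1.924521)/15 = 1.926047
I_{3,3} = 1.926047 + (1.926047 − 1.926490)/63 = 1.926040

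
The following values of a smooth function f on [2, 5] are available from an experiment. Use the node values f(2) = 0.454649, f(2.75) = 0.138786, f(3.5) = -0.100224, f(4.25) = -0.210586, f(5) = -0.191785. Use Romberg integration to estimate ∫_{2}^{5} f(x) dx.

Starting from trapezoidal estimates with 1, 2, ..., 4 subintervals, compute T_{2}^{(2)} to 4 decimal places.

T_{0}^{(0)} (trapezoid, 1 panel, h=3.0000): 0.394296
T_{1}^{(0)} (trapezoid, 2 panels, h=1.5000): 0.046812
T_{2}^{(0)} (trapezoid, 4 panels, h=0.7500): -0.030444
T_{1}^{(1)} = 0.046812 + (0.046812 − 0.394296)/3 = -0.069016
T_{2}^{(1)} = -0.030444 + (-0.030444 − 0.046812)/3 = -0.056196
T_{2}^{(2)} = -0.056196 + (-0.056196 − (-0.069016))/15 = -0.055341

-0.0553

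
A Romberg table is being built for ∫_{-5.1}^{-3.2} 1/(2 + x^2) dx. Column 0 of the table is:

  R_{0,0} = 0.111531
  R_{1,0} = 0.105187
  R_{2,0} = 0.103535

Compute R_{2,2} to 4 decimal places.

0.1030

R_{1,1} = (4·0.105187 − 0.111531) / 3 = 0.103072
R_{2,1} = 0.103535 + (0.103535 − 0.105187)/3 = 0.102984
R_{2,2} = 0.102984 + (0.102984 − 0.103072)/15 = 0.102978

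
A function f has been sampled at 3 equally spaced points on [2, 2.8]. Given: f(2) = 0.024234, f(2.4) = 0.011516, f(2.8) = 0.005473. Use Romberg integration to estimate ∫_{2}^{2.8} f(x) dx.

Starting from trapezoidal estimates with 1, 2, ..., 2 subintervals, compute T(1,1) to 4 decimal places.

0.0101

T(0,0) (trapezoid, 1 panel, h=0.8000): 0.011883
T(1,0) (trapezoid, 2 panels, h=0.4000): 0.010548
T(1,1) = 0.010548 + (0.010548 − 0.011883)/3 = 0.010103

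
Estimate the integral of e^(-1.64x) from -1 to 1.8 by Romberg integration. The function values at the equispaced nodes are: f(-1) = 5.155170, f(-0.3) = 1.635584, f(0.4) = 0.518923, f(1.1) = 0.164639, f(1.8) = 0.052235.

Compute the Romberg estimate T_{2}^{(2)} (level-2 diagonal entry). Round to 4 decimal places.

T_{0}^{(0)} (trapezoid, 1 panel, h=2.8000): 7.290367
T_{1}^{(0)} (trapezoid, 2 panels, h=1.4000): 4.371676
T_{2}^{(0)} (trapezoid, 4 panels, h=0.7000): 3.445994
T_{1}^{(1)} = 4.371676 + (4.371676 − 7.290367)/3 = 3.398779
T_{2}^{(1)} = 3.445994 + (3.445994 − 4.371676)/3 = 3.137433
T_{2}^{(2)} = 3.137433 + (3.137433 − 3.398779)/15 = 3.120010

3.1200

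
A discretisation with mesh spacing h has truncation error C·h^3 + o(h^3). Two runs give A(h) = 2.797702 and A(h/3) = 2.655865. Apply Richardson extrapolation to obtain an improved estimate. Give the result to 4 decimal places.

2.6504

The leading error scales as h^3; refining by a factor of 3 reduces it by 3^3 = 27.
Extrapolated value = (27·A(h/3) − A(h)) / (27 − 1)
= (27·2.655865 − 2.797702) / 26
= 68.910653 / 26 = 2.650410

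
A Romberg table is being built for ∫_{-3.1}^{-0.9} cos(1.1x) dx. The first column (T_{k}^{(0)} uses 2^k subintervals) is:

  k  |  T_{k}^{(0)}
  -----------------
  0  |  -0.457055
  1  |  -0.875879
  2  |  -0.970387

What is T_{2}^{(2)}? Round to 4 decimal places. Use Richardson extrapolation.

T_{1}^{(1)} = -0.875879 + (-0.875879 − (-0.457055))/3 = -1.015487
T_{2}^{(1)} = (4·(-0.970387) − (-0.875879)) / 3 = -1.001890
T_{2}^{(2)} = -1.001890 + (-1.001890 − (-1.015487))/15 = -1.000984

-1.0010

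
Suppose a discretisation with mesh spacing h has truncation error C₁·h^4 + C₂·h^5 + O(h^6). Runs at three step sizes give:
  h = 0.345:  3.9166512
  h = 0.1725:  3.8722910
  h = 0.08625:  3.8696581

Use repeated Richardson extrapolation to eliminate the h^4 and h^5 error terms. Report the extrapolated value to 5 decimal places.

First eliminate the h^4 term (factor 2^4 = 16):
  B₁ = (16·3.8722910 − 3.9166512)/15 = 3.8693337
  B₂ = (16·3.8696581 − 3.8722910)/15 = 3.8694826
Then eliminate the h^5 term (factor 2^5 = 32):
  (32·3.8694826 − 3.8693337)/31 = 3.8694874

3.86949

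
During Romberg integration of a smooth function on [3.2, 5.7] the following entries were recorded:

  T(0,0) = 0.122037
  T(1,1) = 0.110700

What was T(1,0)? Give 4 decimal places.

0.1135

From T(1,1) = (4·T(1,0) − T(0,0))/3, solve for T(1,0):
4·T(1,0) = 3·0.110700 + 0.122037 = 0.454137
T(1,0) = 0.113534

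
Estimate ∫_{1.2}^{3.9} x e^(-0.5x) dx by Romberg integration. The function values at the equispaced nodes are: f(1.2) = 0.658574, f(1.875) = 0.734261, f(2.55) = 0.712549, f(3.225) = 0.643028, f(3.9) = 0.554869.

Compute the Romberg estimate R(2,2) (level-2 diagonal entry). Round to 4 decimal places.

R(0,0) (trapezoid, 1 panel, h=2.7000): 1.638148
R(1,0) (trapezoid, 2 panels, h=1.3500): 1.781015
R(2,0) (trapezoid, 4 panels, h=0.6750): 1.820178
R(1,1) = 1.781015 + (1.781015 − 1.638148)/3 = 1.828637
R(2,1) = 1.820178 + (1.820178 − 1.781015)/3 = 1.833232
R(2,2) = 1.833232 + (1.833232 − 1.828637)/15 = 1.833538

1.8335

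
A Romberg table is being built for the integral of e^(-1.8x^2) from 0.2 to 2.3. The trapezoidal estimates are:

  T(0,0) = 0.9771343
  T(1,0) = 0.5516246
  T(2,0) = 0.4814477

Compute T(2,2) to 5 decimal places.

Richardson extrapolation on the trapezoidal column (denominator 4−1=3):
T(1,1) = 0.5516246 + (0.5516246 − 0.9771343)/3 = 0.4097880
T(2,1) = 0.4814477 + (0.4814477 − 0.5516246)/3 = 0.4580554
T(2,2) = (16·0.4580554 − 0.4097880) / 15 = 0.4612732

0.46127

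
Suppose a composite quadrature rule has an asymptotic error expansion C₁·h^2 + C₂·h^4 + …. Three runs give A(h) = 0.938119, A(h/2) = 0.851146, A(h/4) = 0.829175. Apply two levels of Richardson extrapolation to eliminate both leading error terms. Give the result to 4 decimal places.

First eliminate the h^2 term (factor 2^2 = 4):
  B₁ = (4·0.851146 − 0.938119)/3 = 0.822155
  B₂ = (4·0.829175 − 0.851146)/3 = 0.821851
Then eliminate the h^4 term (factor 2^4 = 16):
  (16·0.821851 − 0.822155)/15 = 0.821831

0.8218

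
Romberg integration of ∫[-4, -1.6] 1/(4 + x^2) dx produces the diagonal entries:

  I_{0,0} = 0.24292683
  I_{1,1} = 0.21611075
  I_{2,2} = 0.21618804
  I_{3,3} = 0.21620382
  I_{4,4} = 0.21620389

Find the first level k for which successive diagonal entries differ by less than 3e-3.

k = 2

|I_{1,1} − I_{0,0}| = 0.02681608 ≥ 3e-3
|I_{2,2} − I_{1,1}| = 0.00007729 < 3e-3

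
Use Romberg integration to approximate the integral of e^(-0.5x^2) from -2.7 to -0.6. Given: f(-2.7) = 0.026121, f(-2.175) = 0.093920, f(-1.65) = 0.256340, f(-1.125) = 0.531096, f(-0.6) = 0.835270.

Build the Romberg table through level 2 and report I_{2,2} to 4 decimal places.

I_{0,0} (trapezoid, 1 panel, h=2.1000): 0.904461
I_{1,0} (trapezoid, 2 panels, h=1.0500): 0.721387
I_{2,0} (trapezoid, 4 panels, h=0.5250): 0.688827
I_{1,1} = 0.721387 + (0.721387 − 0.904461)/3 = 0.660362
I_{2,1} = 0.688827 + (0.688827 − 0.721387)/3 = 0.677974
I_{2,2} = 0.677974 + (0.677974 − 0.660362)/15 = 0.679148

0.6791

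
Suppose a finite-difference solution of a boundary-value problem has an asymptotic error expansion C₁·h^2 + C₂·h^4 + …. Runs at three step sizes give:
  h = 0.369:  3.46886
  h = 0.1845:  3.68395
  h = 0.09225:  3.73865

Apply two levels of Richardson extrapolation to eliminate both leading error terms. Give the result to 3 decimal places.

First eliminate the h^2 term (factor 2^2 = 4):
  B₁ = (4·3.68395 − 3.46886)/3 = 3.75565
  B₂ = (4·3.73865 − 3.68395)/3 = 3.75688
Then eliminate the h^4 term (factor 2^4 = 16):
  (16·3.75688 − 3.75565)/15 = 3.75696

3.757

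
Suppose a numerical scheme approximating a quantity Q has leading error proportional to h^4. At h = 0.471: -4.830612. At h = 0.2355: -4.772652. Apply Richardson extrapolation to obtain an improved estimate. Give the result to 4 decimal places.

Extrapolated value = (16·A(h/2) − A(h)) / (16 − 1)
= (16·(-4.772652) − (-4.830612)) / 15
= -71.531820 / 15 = -4.768788

-4.7688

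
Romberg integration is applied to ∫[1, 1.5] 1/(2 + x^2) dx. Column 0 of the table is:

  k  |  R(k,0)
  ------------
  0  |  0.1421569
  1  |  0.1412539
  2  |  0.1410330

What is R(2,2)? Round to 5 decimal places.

0.14096

Richardson extrapolation on the trapezoidal column (denominator 4−1=3):
R(1,1) = 0.1412539 + (0.1412539 − 0.1421569)/3 = 0.1409529
R(2,1) = 0.1410330 + (0.1410330 − 0.1412539)/3 = 0.1409594
R(2,2) = (16·0.1409594 − 0.1409529) / 15 = 0.1409598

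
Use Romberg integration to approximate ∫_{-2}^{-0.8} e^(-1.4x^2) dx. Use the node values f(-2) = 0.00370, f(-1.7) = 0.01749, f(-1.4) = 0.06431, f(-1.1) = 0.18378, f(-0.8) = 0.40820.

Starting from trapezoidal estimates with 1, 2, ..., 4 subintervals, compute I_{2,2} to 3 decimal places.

0.135

I_{0,0} (trapezoid, 1 panel, h=1.2000): 0.24714
I_{1,0} (trapezoid, 2 panels, h=0.6000): 0.16216
I_{2,0} (trapezoid, 4 panels, h=0.3000): 0.14146
I_{1,1} = 0.16216 + (0.16216 − 0.24714)/3 = 0.13383
I_{2,1} = 0.14146 + (0.14146 − 0.16216)/3 = 0.13456
I_{2,2} = 0.13456 + (0.13456 − 0.13383)/15 = 0.13461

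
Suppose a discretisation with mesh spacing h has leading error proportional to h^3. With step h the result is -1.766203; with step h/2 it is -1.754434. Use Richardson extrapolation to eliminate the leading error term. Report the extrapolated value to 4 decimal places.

The leading error scales as h^3; refining by a factor of 2 reduces it by 2^3 = 8.
Extrapolated value = (8·A(h/2) − A(h)) / (8 − 1)
= (8·(-1.754434) − (-1.766203)) / 7
= -12.269269 / 7 = -1.752753

-1.7528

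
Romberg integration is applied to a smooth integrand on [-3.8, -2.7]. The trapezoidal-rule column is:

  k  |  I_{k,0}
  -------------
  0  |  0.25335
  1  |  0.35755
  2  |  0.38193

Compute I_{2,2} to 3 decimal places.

I_{1,1} = 0.35755 + (0.35755 − 0.25335)/3 = 0.39228
I_{2,1} = 0.38193 + (0.38193 − 0.35755)/3 = 0.39006
I_{2,2} = (16·0.39006 − 0.39228) / 15 = 0.38991

0.390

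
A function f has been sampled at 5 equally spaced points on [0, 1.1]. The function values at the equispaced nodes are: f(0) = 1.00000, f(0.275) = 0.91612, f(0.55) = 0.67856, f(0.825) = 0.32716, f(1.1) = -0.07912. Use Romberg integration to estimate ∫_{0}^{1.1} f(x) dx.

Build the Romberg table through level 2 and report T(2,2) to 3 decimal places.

T(0,0) (trapezoid, 1 panel, h=1.1000): 0.50648
T(1,0) (trapezoid, 2 panels, h=0.5500): 0.62645
T(2,0) (trapezoid, 4 panels, h=0.2750): 0.65513
T(1,1) = 0.62645 + (0.62645 − 0.50648)/3 = 0.66644
T(2,1) = 0.65513 + (0.65513 − 0.62645)/3 = 0.66469
T(2,2) = 0.66469 + (0.66469 − 0.66644)/15 = 0.66457

0.665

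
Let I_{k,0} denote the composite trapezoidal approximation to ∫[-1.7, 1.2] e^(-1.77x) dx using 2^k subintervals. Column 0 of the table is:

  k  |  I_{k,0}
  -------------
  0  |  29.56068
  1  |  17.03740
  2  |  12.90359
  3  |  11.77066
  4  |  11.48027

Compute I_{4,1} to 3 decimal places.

11.383

Richardson extrapolation on the trapezoidal column (denominator 4−1=3):
I_{4,1} = (4·11.48027 − 11.77066) / 3 = 11.38347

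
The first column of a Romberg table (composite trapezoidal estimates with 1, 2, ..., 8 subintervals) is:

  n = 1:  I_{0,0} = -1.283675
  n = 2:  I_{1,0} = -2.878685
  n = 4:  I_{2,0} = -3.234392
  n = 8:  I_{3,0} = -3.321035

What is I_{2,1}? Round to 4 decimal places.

-3.3530

I_{2,1} = -3.234392 + (-3.234392 − (-2.878685))/3 = -3.352961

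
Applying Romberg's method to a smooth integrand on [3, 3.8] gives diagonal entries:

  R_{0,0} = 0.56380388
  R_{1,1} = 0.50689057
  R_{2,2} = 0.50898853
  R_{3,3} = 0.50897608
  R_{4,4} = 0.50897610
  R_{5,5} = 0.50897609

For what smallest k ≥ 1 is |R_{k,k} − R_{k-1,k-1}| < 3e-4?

|R_{1,1} − R_{0,0}| = 0.05691331 ≥ 3e-4
|R_{2,2} − R_{1,1}| = 0.00209796 ≥ 3e-4
|R_{3,3} − R_{2,2}| = 0.00001245 < 3e-4

k = 3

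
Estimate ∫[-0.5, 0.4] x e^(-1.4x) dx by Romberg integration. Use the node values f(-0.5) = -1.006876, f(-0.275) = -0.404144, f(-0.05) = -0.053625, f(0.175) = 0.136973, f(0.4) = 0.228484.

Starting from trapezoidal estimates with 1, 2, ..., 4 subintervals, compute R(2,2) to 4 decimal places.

R(0,0) (trapezoid, 1 panel, h=0.9000): -0.350276
R(1,0) (trapezoid, 2 panels, h=0.4500): -0.199269
R(2,0) (trapezoid, 4 panels, h=0.2250): -0.159748
R(1,1) = -0.199269 + (-0.199269 − (-0.350276))/3 = -0.148933
R(2,1) = -0.159748 + (-0.159748 − (-0.199269))/3 = -0.146574
R(2,2) = -0.146574 + (-0.146574 − (-0.148933))/15 = -0.146417

-0.1464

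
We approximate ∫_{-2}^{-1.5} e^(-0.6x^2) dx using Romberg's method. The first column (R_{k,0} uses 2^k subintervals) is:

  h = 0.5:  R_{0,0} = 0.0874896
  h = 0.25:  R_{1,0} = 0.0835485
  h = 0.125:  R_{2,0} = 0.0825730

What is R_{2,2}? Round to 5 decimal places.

0.08225

R_{1,1} = 0.0835485 + (0.0835485 − 0.0874896)/3 = 0.0822348
R_{2,1} = 0.0825730 + (0.0825730 − 0.0835485)/3 = 0.0822478
R_{2,2} = (16·0.0822478 − 0.0822348) / 15 = 0.0822487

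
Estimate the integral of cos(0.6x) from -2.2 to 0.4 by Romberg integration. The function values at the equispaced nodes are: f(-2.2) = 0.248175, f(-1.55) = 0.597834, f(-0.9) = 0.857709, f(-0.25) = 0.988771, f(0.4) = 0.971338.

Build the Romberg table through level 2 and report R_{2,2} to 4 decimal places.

2.0107

R_{0,0} (trapezoid, 1 panel, h=2.6000): 1.585367
R_{1,0} (trapezoid, 2 panels, h=1.3000): 1.907705
R_{2,0} (trapezoid, 4 panels, h=0.6500): 1.985146
R_{1,1} = 1.907705 + (1.907705 − 1.585367)/3 = 2.015151
R_{2,1} = 1.985146 + (1.985146 − 1.907705)/3 = 2.010960
R_{2,2} = 2.010960 + (2.010960 − 2.015151)/15 = 2.010681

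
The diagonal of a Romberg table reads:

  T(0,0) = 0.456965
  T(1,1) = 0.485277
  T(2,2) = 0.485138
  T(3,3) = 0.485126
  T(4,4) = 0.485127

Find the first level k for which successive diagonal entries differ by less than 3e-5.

k = 3

|T(1,1) − T(0,0)| = 0.028312 ≥ 3e-5
|T(2,2) − T(1,1)| = 0.000139 ≥ 3e-5
|T(3,3) − T(2,2)| = 0.000012 < 3e-5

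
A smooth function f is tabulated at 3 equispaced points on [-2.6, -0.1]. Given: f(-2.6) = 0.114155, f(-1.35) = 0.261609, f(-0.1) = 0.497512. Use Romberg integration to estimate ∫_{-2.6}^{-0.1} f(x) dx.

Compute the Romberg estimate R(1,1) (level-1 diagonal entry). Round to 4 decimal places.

0.6909

R(0,0) (trapezoid, 1 panel, h=2.5000): 0.764584
R(1,0) (trapezoid, 2 panels, h=1.2500): 0.709303
R(1,1) = 0.709303 + (0.709303 − 0.764584)/3 = 0.690876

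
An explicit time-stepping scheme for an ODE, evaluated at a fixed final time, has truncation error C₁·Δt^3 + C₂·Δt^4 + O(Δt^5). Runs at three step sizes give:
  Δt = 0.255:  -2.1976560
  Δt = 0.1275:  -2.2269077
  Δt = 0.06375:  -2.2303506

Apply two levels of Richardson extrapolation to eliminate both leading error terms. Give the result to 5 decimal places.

-2.23083

First eliminate the Δt^3 term (factor 2^3 = 8):
  B₁ = (8·(-2.2269077) − (-2.1976560))/7 = -2.2310865
  B₂ = (8·(-2.2303506) − (-2.2269077))/7 = -2.2308424
Then eliminate the Δt^4 term (factor 2^4 = 16):
  (16·(-2.2308424) − (-2.2310865))/15 = -2.2308261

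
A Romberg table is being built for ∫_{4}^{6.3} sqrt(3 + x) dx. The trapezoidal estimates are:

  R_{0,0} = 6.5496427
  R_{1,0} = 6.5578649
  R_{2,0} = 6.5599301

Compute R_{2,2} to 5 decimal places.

Richardson extrapolation on the trapezoidal column (denominator 4−1=3):
R_{1,1} = (4·6.5578649 − 6.5496427) / 3 = 6.5606056
R_{2,1} = 6.5599301 + (6.5599301 − 6.5578649)/3 = 6.5606185
R_{2,2} = 6.5606185 + (6.5606185 − 6.5606056)/15 = 6.5606194

6.56062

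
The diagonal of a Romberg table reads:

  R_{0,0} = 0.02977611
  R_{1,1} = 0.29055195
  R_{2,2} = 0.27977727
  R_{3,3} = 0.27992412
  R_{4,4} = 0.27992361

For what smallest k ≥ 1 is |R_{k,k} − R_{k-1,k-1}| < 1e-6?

k = 4

|R_{1,1} − R_{0,0}| = 0.26077584 ≥ 1e-6
|R_{2,2} − R_{1,1}| = 0.01077468 ≥ 1e-6
|R_{3,3} − R_{2,2}| = 0.00014685 ≥ 1e-6
|R_{4,4} − R_{3,3}| = 0.00000051 < 1e-6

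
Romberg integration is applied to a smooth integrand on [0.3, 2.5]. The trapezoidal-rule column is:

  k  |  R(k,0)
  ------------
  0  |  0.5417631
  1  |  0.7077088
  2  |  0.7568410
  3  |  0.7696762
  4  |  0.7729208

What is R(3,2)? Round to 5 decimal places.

0.77400

Richardson extrapolation on the trapezoidal column (denominator 4−1=3):
R(2,1) = (4·0.7568410 − 0.7077088) / 3 = 0.7732184
R(3,1) = (4·0.7696762 − 0.7568410) / 3 = 0.7739546
R(3,2) = (16·0.7739546 − 0.7732184) / 15 = 0.7740037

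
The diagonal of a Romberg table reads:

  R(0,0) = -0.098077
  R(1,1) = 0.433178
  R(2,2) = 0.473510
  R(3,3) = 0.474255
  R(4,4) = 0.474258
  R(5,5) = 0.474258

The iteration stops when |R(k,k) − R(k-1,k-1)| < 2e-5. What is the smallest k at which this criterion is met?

|R(1,1) − R(0,0)| = 0.531255 ≥ 2e-5
|R(2,2) − R(1,1)| = 0.040332 ≥ 2e-5
|R(3,3) − R(2,2)| = 0.000745 ≥ 2e-5
|R(4,4) − R(3,3)| = 0.000003 < 2e-5

k = 4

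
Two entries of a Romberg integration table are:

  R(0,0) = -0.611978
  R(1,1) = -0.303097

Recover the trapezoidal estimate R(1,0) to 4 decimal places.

From R(1,1) = (4·R(1,0) − R(0,0))/3, solve for R(1,0):
4·R(1,0) = 3·(-0.303097) + (-0.611978) = -1.521269
R(1,0) = -0.380317

-0.3803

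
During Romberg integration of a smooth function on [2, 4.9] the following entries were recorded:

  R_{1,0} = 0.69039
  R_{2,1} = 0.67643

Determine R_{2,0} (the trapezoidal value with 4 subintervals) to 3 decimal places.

0.680

From R_{2,1} = (4·R_{2,0} − R_{1,0})/3, solve for R_{2,0}:
4·R_{2,0} = 3·0.67643 + 0.69039 = 2.71968
R_{2,0} = 0.67992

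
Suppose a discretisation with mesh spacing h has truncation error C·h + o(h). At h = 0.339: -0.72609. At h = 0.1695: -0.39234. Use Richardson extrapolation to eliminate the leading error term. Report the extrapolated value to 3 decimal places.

-0.059

The leading error scales as h; refining by a factor of 2 reduces it by 2^1 = 2.
Extrapolated value = (2·A(h/2) − A(h)) / (2 − 1)
= (2·(-0.39234) − (-0.72609)) / 1
= -0.05859 / 1 = -0.05859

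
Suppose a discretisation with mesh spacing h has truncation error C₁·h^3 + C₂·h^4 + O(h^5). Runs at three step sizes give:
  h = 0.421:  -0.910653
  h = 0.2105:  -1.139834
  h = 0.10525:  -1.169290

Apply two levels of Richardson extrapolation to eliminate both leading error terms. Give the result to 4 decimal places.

-1.1736

First eliminate the h^3 term (factor 2^3 = 8):
  B₁ = (8·(-1.139834) − (-0.910653))/7 = -1.172574
  B₂ = (8·(-1.169290) − (-1.139834))/7 = -1.173498
Then eliminate the h^4 term (factor 2^4 = 16):
  (16·(-1.173498) − (-1.172574))/15 = -1.173560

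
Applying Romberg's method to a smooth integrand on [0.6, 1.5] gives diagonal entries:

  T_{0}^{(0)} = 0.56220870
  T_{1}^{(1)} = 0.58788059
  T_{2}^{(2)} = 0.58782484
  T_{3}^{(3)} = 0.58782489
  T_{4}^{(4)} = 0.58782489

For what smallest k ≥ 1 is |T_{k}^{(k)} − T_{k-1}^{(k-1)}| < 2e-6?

k = 3

|T_{1}^{(1)} − T_{0}^{(0)}| = 0.02567189 ≥ 2e-6
|T_{2}^{(2)} − T_{1}^{(1)}| = 0.00005575 ≥ 2e-6
|T_{3}^{(3)} − T_{2}^{(2)}| = 0.00000005 < 2e-6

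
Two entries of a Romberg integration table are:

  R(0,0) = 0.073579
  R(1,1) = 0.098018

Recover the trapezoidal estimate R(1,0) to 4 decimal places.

0.0919

From R(1,1) = (4·R(1,0) − R(0,0))/3, solve for R(1,0):
4·R(1,0) = 3·0.098018 + 0.073579 = 0.367633
R(1,0) = 0.091908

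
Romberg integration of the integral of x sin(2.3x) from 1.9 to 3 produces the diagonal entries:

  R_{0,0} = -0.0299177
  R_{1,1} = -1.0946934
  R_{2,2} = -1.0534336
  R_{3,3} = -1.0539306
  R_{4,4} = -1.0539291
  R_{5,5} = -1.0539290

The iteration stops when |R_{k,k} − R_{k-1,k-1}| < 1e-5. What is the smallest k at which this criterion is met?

k = 4

|R_{1,1} − R_{0,0}| = 1.0647757 ≥ 1e-5
|R_{2,2} − R_{1,1}| = 0.0412598 ≥ 1e-5
|R_{3,3} − R_{2,2}| = 0.0004970 ≥ 1e-5
|R_{4,4} − R_{3,3}| = 0.0000015 < 1e-5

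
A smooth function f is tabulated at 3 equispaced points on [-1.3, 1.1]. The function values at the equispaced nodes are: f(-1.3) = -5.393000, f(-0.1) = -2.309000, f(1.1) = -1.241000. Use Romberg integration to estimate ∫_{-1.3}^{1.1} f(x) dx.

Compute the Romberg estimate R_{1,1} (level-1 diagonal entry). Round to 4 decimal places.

-6.3480

R_{0,0} (trapezoid, 1 panel, h=2.4000): -7.960800
R_{1,0} (trapezoid, 2 panels, h=1.2000): -6.751200
R_{1,1} = -6.751200 + (-6.751200 − (-7.960800))/3 = -6.348000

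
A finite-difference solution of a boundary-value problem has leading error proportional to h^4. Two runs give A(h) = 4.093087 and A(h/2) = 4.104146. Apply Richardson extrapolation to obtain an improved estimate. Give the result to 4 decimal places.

4.1049

Extrapolated value = (16·A(h/2) − A(h)) / (16 − 1)
= (16·4.104146 − 4.093087) / 15
= 61.573249 / 15 = 4.104883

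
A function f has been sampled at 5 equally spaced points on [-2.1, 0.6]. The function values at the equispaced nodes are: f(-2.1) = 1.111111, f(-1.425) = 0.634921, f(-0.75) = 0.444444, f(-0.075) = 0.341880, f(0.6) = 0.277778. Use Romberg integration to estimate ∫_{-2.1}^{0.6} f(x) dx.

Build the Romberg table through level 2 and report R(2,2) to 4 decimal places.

R(0,0) (trapezoid, 1 panel, h=2.7000): 1.875000
R(1,0) (trapezoid, 2 panels, h=1.3500): 1.537499
R(2,0) (trapezoid, 4 panels, h=0.6750): 1.428090
R(1,1) = 1.537499 + (1.537499 − 1.875000)/3 = 1.424999
R(2,1) = 1.428090 + (1.428090 − 1.537499)/3 = 1.391620
R(2,2) = 1.391620 + (1.391620 − 1.424999)/15 = 1.389395

1.3894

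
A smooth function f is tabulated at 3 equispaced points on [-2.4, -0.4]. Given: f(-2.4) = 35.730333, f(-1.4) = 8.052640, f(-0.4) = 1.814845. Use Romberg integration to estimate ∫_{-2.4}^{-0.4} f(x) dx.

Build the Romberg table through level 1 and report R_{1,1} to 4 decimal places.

23.2519

R_{0,0} (trapezoid, 1 panel, h=2.0000): 37.545178
R_{1,0} (trapezoid, 2 panels, h=1.0000): 26.825229
R_{1,1} = 26.825229 + (26.825229 − 37.545178)/3 = 23.251913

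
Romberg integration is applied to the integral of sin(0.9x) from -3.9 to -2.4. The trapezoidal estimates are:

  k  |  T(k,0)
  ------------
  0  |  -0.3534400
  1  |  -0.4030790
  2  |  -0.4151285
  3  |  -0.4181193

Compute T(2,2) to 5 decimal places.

T(1,1) = (4·(-0.4030790) − (-0.3534400)) / 3 = -0.4196253
T(2,1) = -0.4151285 + (-0.4151285 − (-0.4030790))/3 = -0.4191450
T(2,2) = -0.4191450 + (-0.4191450 − (-0.4196253))/15 = -0.4191130
(Column j=1 coincides with Simpson's rule on the same nodes.)

-0.41911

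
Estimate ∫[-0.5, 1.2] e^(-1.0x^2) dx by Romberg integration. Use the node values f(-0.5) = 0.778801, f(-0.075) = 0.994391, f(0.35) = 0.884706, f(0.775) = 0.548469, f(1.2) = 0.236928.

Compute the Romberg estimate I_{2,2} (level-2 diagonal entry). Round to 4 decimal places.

1.2674

I_{0,0} (trapezoid, 1 panel, h=1.7000): 0.863370
I_{1,0} (trapezoid, 2 panels, h=0.8500): 1.183685
I_{2,0} (trapezoid, 4 panels, h=0.4250): 1.247558
I_{1,1} = 1.183685 + (1.183685 − 0.863370)/3 = 1.290457
I_{2,1} = 1.247558 + (1.247558 − 1.183685)/3 = 1.268849
I_{2,2} = 1.268849 + (1.268849 − 1.290457)/15 = 1.267408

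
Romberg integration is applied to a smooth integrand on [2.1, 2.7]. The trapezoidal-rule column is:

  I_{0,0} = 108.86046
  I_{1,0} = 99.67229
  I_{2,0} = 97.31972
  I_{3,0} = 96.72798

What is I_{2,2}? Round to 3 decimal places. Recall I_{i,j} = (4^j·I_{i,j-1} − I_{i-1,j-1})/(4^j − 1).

I_{1,1} = 99.67229 + (99.67229 − 108.86046)/3 = 96.60957
I_{2,1} = (4·97.31972 − 99.67229) / 3 = 96.53553
I_{2,2} = (16·96.53553 − 96.60957) / 15 = 96.53059

96.531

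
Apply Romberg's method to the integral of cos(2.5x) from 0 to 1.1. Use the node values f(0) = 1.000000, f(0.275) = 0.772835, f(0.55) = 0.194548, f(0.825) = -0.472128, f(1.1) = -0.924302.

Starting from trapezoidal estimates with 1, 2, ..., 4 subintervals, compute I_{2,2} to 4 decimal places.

I_{0,0} (trapezoid, 1 panel, h=1.1000): 0.041634
I_{1,0} (trapezoid, 2 panels, h=0.5500): 0.127818
I_{2,0} (trapezoid, 4 panels, h=0.2750): 0.146604
I_{1,1} = 0.127818 + (0.127818 − 0.041634)/3 = 0.156546
I_{2,1} = 0.146604 + (0.146604 − 0.127818)/3 = 0.152866
I_{2,2} = 0.152866 + (0.152866 − 0.156546)/15 = 0.152621

0.1526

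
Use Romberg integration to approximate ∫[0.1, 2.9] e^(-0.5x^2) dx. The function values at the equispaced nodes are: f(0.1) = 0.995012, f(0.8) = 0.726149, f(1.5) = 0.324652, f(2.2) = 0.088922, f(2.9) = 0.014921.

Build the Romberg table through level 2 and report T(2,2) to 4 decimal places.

1.1526

T(0,0) (trapezoid, 1 panel, h=2.8000): 1.413906
T(1,0) (trapezoid, 2 panels, h=1.4000): 1.161466
T(2,0) (trapezoid, 4 panels, h=0.7000): 1.151283
T(1,1) = 1.161466 + (1.161466 − 1.413906)/3 = 1.077319
T(2,1) = 1.151283 + (1.151283 − 1.161466)/3 = 1.147889
T(2,2) = 1.147889 + (1.147889 − 1.077319)/15 = 1.152594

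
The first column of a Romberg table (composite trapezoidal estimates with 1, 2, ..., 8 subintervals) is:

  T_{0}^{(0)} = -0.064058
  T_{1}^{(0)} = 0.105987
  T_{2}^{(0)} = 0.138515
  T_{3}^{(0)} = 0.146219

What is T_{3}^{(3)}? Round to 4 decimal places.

0.1488

T_{1}^{(1)} = (4·0.105987 − (-0.064058)) / 3 = 0.162669
T_{2}^{(1)} = 0.138515 + (0.138515 − 0.105987)/3 = 0.149358
T_{3}^{(1)} = (4·0.146219 − 0.138515) / 3 = 0.148787
T_{2}^{(2)} = (16·0.149358 − 0.162669) / 15 = 0.148471
T_{3}^{(2)} = 0.148787 + (0.148787 − 0.149358)/15 = 0.148749
T_{3}^{(3)} = (64·0.148749 − 0.148471) / 63 = 0.148753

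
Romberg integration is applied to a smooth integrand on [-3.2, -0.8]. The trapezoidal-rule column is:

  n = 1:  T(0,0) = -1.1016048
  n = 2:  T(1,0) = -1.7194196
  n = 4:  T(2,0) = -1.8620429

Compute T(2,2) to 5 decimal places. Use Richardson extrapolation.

-1.90853

Richardson extrapolation on the trapezoidal column (denominator 4−1=3):
T(1,1) = -1.7194196 + (-1.7194196 − (-1.1016048))/3 = -1.9253579
T(2,1) = -1.8620429 + (-1.8620429 − (-1.7194196))/3 = -1.9095840
T(2,2) = (16·(-1.9095840) − (-1.9253579)) / 15 = -1.9085324
(Column j=1 coincides with Simpson's rule on the same nodes.)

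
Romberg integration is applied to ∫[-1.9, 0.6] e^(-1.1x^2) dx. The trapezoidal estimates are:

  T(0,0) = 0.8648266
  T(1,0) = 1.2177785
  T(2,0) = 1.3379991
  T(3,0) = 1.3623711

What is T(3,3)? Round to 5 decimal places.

1.36982

Richardson extrapolation on the trapezoidal column (denominator 4−1=3):
T(1,1) = (4·1.2177785 − 0.8648266) / 3 = 1.3354291
T(2,1) = (4·1.3379991 − 1.2177785) / 3 = 1.3780726
T(3,1) = (4·1.3623711 − 1.3379991) / 3 = 1.3704951
T(2,2) = (16·1.3780726 − 1.3354291) / 15 = 1.3809155
T(3,2) = 1.3704951 + (1.3704951 − 1.3780726)/15 = 1.3699899
T(3,3) = 1.3699899 + (1.3699899 − 1.3809155)/63 = 1.3698165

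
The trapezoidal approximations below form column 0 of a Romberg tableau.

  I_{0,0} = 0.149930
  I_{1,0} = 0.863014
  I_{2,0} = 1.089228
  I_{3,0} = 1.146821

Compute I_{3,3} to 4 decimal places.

1.1661

I_{1,1} = 0.863014 + (0.863014 − 0.149930)/3 = 1.100709
I_{2,1} = 1.089228 + (1.089228 − 0.863014)/3 = 1.164633
I_{3,1} = 1.146821 + (1.146821 − 1.089228)/3 = 1.166019
I_{2,2} = (16·1.164633 − 1.100709) / 15 = 1.168895
I_{3,2} = 1.166019 + (1.166019 − 1.164633)/15 = 1.166111
I_{3,3} = 1.166111 + (1.166111 − 1.168895)/63 = 1.166067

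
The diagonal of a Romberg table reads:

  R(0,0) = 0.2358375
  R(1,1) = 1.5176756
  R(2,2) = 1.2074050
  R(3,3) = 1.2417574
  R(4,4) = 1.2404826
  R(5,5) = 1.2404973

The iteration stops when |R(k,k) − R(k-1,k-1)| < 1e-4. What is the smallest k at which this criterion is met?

|R(1,1) − R(0,0)| = 1.2818381 ≥ 1e-4
|R(2,2) − R(1,1)| = 0.3102706 ≥ 1e-4
|R(3,3) − R(2,2)| = 0.0343524 ≥ 1e-4
|R(4,4) − R(3,3)| = 0.0012748 ≥ 1e-4
|R(5,5) − R(4,4)| = 0.0000147 < 1e-4

k = 5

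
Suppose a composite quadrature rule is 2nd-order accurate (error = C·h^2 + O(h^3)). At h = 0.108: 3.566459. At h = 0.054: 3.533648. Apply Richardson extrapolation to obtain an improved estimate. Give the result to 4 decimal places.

The leading error scales as h^2; refining by a factor of 2 reduces it by 2^2 = 4.
Extrapolated value = (4·A(h/2) − A(h)) / (4 − 1)
= (4·3.533648 − 3.566459) / 3
= 10.568133 / 3 = 3.522711

3.5227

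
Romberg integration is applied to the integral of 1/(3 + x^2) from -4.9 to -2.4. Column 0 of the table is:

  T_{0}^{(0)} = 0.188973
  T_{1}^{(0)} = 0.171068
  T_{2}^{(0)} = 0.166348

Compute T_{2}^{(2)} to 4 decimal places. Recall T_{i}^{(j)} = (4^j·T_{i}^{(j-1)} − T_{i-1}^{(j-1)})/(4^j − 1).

0.1648

Richardson extrapolation on the trapezoidal column (denominator 4−1=3):
T_{1}^{(1)} = 0.171068 + (0.171068 − 0.188973)/3 = 0.165100
T_{2}^{(1)} = (4·0.166348 − 0.171068) / 3 = 0.164775
T_{2}^{(2)} = (16·0.164775 − 0.165100) / 15 = 0.164753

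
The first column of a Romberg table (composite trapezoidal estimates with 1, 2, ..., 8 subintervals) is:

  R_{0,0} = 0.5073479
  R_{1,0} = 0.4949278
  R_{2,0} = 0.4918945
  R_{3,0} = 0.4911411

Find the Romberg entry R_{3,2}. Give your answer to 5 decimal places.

0.49089

Richardson extrapolation on the trapezoidal column (denominator 4−1=3):
R_{2,1} = 0.4918945 + (0.4918945 − 0.4949278)/3 = 0.4908834
R_{3,1} = (4·0.4911411 − 0.4918945) / 3 = 0.4908900
R_{3,2} = (16·0.4908900 − 0.4908834) / 15 = 0.4908904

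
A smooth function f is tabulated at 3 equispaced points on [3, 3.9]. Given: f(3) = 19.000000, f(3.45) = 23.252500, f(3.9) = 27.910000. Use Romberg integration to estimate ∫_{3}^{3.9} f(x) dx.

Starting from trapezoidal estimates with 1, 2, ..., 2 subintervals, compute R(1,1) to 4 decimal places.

20.9880

R(0,0) (trapezoid, 1 panel, h=0.9000): 21.109500
R(1,0) (trapezoid, 2 panels, h=0.4500): 21.018375
R(1,1) = 21.018375 + (21.018375 − 21.109500)/3 = 20.988000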